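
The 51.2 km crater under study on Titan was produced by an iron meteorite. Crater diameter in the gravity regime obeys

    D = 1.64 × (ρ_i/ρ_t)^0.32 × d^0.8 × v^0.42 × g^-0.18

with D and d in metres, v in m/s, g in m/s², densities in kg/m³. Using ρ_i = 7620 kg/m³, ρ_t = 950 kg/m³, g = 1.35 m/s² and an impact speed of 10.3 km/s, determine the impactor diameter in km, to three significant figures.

Rearranging for d: d = [D / (1.64 · (7620/950)^0.32 · 10300^0.42 · 1.35^-0.18)]^(1/0.8).
D = 51200 m.
(7620/950)^0.32 = 1.947
10300^0.42 = 48.46
1.35^-0.18 = 0.9474
Denominator = 1.64 × 1.947 × 48.46 × 0.9474 = 146.6
D / 146.6 = 51200 / 146.6 = 349.2
d = 349.2^(1/0.8) = 349.2^1.25 = 1510 m

d ≈ 1.51 km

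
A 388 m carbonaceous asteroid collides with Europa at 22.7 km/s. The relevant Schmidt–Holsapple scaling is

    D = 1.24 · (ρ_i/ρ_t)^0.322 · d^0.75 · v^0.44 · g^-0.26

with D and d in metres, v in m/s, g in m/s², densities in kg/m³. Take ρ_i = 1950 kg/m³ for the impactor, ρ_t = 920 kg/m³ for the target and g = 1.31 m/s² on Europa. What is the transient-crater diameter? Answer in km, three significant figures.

In SI units: v = 22700 m/s.
(ρ_i/ρ_t)^0.322 = (1950/920)^0.322 = 1.274
d^0.75 = 388^0.75 = 87.42
v^0.44 = 22700^0.44 = 82.54
g^-0.26 = 1.31^-0.26 = 0.9322
D = 1.24 × 1.274 × 87.42 × 82.54 × 0.9322 = 10626 m
   = 10.63 km

D ≈ 10.6 km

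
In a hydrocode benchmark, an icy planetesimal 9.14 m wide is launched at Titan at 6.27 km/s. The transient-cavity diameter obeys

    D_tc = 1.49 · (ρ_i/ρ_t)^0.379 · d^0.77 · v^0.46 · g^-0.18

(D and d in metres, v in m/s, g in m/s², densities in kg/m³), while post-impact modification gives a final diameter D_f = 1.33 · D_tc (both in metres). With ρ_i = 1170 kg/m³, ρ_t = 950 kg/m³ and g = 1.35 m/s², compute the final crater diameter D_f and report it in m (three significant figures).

v = 6270 m/s.
(ρ_i/ρ_t)^0.379 = (1170/950)^0.379 = 1.082
d^0.77 = 9.14^0.77 = 5.495
v^0.46 = 6270^0.46 = 55.81
g^-0.18 = 1.35^-0.18 = 0.9474
D_tc = 1.49 × 1.082 × 5.495 × 55.81 × 0.9474 = 468.4 m
D_f = 1.33 × 468.4 = 623.0 m

D_f ≈ 623 m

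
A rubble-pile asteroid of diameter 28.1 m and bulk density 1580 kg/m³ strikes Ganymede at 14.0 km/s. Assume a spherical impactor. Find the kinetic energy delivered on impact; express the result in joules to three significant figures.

E ≈ 1.80 × 10^15 J

v = 14000 m/s.
Mass m = (π/6) ρ d³ = (π/6) × 1580 × (28.1)³ = 1.836 × 10^7 kg
E = ½ m v² = 0.5 × 1.836 × 10^7 × (14000)² = 1.799 × 10^15 J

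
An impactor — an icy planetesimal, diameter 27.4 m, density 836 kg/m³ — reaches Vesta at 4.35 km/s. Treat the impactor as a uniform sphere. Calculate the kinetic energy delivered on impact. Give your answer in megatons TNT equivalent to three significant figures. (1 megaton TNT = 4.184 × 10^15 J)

v = 4350 m/s.
Mass m = (π/6) ρ d³ = (π/6) × 836 × (27.4)³ = 9.004 × 10^6 kg
E = ½ m v² = 0.5 × 9.004 × 10^6 × (4350)² = 8.519 × 10^13 J
   = 8.519 × 10^13 / 4.184×10^15 = 0.02036 Mt

E ≈ 0.0204 Mt TNT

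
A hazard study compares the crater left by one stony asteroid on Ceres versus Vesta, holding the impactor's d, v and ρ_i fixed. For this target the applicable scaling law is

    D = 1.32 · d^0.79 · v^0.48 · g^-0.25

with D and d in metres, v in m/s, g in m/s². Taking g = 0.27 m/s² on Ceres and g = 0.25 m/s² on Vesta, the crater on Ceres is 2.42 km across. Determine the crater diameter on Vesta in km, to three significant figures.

All impactor-dependent factors cancel in the ratio, leaving D_Vesta/D_Ceres = (g_Vesta/g_Ceres)^-0.25.
(0.25/0.27)^-0.25 = 0.9259^-0.25 = 1.019
D_Vesta = 1.019 × 2.42 km = 2.47 km

D ≈ 2.47 km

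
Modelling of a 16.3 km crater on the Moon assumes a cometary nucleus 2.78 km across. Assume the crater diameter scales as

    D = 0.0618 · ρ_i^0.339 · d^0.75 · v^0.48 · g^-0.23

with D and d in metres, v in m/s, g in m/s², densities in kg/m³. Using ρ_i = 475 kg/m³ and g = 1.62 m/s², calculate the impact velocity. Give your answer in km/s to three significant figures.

Rearranging for v: v = [D / (0.0618 · 475^0.339 · 2780^0.75 · 1.62^-0.23)]^(1/0.48).
D = 16300 m.
475^0.339 = 8.080
2780^0.75 = 382.9
1.62^-0.23 = 0.8950
Denominator = 0.0618 × 8.080 × 382.9 × 0.8950 = 171.1
D / 171.1 = 16300 / 171.1 = 95.27
v = 95.27^(1/0.48) = 95.27^2.0833 = 13267 m/s

v ≈ 13.3 km/s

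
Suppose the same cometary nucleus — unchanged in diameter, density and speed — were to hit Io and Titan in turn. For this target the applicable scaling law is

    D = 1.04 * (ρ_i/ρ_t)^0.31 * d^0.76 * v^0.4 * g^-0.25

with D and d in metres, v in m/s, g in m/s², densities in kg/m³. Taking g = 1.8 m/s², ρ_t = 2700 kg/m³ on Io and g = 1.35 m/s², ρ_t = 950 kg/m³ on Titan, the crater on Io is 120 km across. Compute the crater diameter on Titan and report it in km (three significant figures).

The impactor-only factors (d, v, ρ_i) cancel in the ratio, leaving D_Titan/D_Io = (g_Titan/g_Io)^-0.25 · (ρ_t,Io/ρ_t,Titan)^0.31.
(1.35/1.8)^-0.25 = 0.7500^-0.25 = 1.075
(2700/950)^0.31 = 2.842^0.31 = 1.382
Ratio = 1.075 × 1.382 = 1.486
D_Titan = 1.486 × 120 km = 178 km

D ≈ 178 km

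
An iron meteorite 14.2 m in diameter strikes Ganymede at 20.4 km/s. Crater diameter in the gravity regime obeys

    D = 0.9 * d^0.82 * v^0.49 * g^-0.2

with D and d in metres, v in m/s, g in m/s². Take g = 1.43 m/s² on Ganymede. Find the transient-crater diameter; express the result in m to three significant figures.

D ≈ 954 m

In SI units: v = 20400 m/s.
d^0.82 = 14.2^0.82 = 8.808
v^0.49 = 20400^0.49 = 129.3
g^-0.2 = 1.43^-0.2 = 0.9310
D = 0.9 × 8.808 × 129.3 × 0.9310 = 954.3 m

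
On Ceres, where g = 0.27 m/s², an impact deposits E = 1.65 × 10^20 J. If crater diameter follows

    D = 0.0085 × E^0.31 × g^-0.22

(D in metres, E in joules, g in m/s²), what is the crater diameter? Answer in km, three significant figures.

D ≈ 21.0 km

E^0.31 = (1.65 × 10^20)^0.31 = 1.851 × 10^6
g^-0.22 = 0.27^-0.22 = 1.334
D = 0.0085 × 1.851 × 10^6 × 1.334 = 20988 m
   = 20.99 km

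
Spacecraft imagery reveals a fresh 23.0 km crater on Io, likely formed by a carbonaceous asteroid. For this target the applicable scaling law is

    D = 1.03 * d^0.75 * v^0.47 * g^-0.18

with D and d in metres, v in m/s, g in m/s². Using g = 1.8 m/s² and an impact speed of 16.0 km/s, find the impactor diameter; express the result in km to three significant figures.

d ≈ 1.68 km

Rearranging for d: d = [D / (1.03 · 16000^0.47 · 1.8^-0.18)]^(1/0.75).
D = 23000 m.
16000^0.47 = 94.61
1.8^-0.18 = 0.8996
Denominator = 1.03 × 94.61 × 0.8996 = 87.66
D / 87.66 = 23000 / 87.66 = 262.4
d = 262.4^(1/0.75) = 262.4^1.3333 = 1680 m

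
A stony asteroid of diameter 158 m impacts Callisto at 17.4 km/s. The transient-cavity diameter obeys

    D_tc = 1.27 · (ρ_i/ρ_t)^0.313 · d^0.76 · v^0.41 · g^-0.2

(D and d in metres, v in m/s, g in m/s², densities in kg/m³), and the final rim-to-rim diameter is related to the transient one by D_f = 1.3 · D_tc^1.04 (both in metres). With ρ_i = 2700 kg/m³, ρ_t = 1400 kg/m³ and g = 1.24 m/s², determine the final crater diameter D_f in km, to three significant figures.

v = 17400 m/s.
(ρ_i/ρ_t)^0.313 = (2700/1400)^0.313 = 1.228
d^0.76 = 158^0.76 = 46.88
v^0.41 = 17400^0.41 = 54.78
g^-0.2 = 1.24^-0.2 = 0.9579
D_tc = 1.27 × 1.228 × 46.88 × 54.78 × 0.9579 = 3836 m
D_f = 1.3 × (3836)^1.04 = 6937 m
     = 6.937 km

D_f ≈ 6.94 km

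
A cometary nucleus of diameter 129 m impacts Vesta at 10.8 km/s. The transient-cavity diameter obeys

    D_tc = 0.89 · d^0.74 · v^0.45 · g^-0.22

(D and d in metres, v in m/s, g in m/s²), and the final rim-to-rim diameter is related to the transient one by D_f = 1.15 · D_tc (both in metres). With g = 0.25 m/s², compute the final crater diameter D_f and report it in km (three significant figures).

D_f ≈ 3.31 km

v = 10800 m/s.
d^0.74 = 129^0.74 = 36.46
v^0.45 = 10800^0.45 = 65.32
g^-0.22 = 0.25^-0.22 = 1.357
D_tc = 0.89 × 36.46 × 65.32 × 1.357 = 2876 m
D_f = 1.15 × 2876 = 3307 m
     = 3.307 km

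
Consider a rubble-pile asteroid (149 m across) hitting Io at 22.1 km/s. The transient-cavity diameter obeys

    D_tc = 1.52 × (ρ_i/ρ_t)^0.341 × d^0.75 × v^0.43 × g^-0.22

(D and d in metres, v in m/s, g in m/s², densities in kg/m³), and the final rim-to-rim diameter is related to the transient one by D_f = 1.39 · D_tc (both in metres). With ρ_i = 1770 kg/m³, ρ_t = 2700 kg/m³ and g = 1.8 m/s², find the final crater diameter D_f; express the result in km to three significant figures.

D_f ≈ 5.06 km

v = 22100 m/s.
(ρ_i/ρ_t)^0.341 = (1770/2700)^0.341 = 0.8659
d^0.75 = 149^0.75 = 42.65
v^0.43 = 22100^0.43 = 73.81
g^-0.22 = 1.8^-0.22 = 0.8787
D_tc = 1.52 × 0.8659 × 42.65 × 73.81 × 0.8787 = 3641 m
D_f = 1.39 × 3641 = 5061 m
     = 5.061 km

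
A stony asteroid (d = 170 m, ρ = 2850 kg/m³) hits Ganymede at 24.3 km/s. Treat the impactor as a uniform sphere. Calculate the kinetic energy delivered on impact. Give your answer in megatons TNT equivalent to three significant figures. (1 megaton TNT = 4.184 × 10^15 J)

v = 24300 m/s.
Mass m = (π/6) ρ d³ = (π/6) × 2850 × (170)³ = 7.331 × 10^9 kg
E = ½ m v² = 0.5 × 7.331 × 10^9 × (24300)² = 2.164 × 10^18 J
   = 2.164 × 10^18 / 4.184×10^15 = 517.2 Mt

E ≈ 517 Mt TNT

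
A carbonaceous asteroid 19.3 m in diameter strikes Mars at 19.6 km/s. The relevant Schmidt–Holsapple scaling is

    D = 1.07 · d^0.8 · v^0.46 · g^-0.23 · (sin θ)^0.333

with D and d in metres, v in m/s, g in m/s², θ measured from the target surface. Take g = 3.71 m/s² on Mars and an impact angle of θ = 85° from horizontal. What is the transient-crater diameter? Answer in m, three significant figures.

D ≈ 796 m

In SI units: v = 19600 m/s.
d^0.8 = 19.3^0.8 = 10.68
v^0.46 = 19600^0.46 = 94.28
g^-0.23 = 3.71^-0.23 = 0.7397
(sin 85°)^0.333 = 0.9962^0.333 = 0.9987
D = 1.07 × 10.68 × 94.28 × 0.7397 × 0.9987 = 795.9 m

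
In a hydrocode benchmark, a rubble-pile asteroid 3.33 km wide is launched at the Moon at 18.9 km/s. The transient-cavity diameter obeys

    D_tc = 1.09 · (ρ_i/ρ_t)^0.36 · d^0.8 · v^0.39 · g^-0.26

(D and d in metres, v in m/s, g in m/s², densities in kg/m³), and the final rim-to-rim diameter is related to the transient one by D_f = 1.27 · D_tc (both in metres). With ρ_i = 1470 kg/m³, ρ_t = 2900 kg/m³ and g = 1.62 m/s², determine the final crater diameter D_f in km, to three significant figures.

In SI: d = 3330 m, v = 18900 m/s.
(ρ_i/ρ_t)^0.36 = (1470/2900)^0.36 = 0.7830
d^0.8 = 3330^0.8 = 657.6
v^0.39 = 18900^0.39 = 46.54
g^-0.26 = 1.62^-0.26 = 0.8821
D_tc = 1.09 × 0.7830 × 657.6 × 46.54 × 0.8821 = 23040 m
D_f = 1.27 × 23040 = 29261 m
     = 29.26 km

D_f ≈ 29.3 km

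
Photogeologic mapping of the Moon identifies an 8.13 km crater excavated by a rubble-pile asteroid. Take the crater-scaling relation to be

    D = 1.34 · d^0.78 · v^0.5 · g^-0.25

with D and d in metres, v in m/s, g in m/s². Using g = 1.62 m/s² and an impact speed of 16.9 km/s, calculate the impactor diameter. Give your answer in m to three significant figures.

Rearranging for d: d = [D / (1.34 · 16900^0.5 · 1.62^-0.25)]^(1/0.78).
D = 8130 m.
16900^0.5 = 130.0
1.62^-0.25 = 0.8864
Denominator = 1.34 × 130.0 × 0.8864 = 154.4
D / 154.4 = 8130 / 154.4 = 52.66
d = 52.66^(1/0.78) = 52.66^1.2821 = 161.1 m

d ≈ 161 m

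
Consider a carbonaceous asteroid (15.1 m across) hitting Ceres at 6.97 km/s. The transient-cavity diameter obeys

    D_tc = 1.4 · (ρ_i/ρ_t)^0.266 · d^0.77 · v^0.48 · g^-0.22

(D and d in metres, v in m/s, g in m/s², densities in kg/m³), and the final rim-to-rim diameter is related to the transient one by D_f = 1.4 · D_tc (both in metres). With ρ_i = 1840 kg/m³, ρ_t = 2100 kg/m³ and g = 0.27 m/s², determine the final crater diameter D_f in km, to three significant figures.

D_f ≈ 1.43 km

v = 6970 m/s.
(ρ_i/ρ_t)^0.266 = (1840/2100)^0.266 = 0.9655
d^0.77 = 15.1^0.77 = 8.087
v^0.48 = 6970^0.48 = 69.94
g^-0.22 = 0.27^-0.22 = 1.334
D_tc = 1.4 × 0.9655 × 8.087 × 69.94 × 1.334 = 1020 m
D_f = 1.4 × 1020 = 1428 m
     = 1.428 km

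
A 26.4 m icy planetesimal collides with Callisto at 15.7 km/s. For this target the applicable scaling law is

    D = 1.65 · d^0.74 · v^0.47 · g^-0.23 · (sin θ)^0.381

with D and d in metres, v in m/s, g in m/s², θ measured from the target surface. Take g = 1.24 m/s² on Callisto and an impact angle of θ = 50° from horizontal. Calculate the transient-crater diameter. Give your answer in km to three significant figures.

D ≈ 1.50 km

In SI units: v = 15700 m/s.
d^0.74 = 26.4^0.74 = 11.27
v^0.47 = 15700^0.47 = 93.77
g^-0.23 = 1.24^-0.23 = 0.9517
(sin 50°)^0.381 = 0.7660^0.381 = 0.9034
D = 1.65 × 11.27 × 93.77 × 0.9517 × 0.9034 = 1499 m
   = 1.499 km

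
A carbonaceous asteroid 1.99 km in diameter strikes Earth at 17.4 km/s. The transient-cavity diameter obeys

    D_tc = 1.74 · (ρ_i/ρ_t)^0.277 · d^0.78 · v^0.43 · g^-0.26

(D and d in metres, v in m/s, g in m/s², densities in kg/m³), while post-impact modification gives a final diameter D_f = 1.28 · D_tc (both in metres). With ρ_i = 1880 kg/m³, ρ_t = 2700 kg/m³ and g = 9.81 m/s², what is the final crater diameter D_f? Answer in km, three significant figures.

In SI: d = 1990 m, v = 17400 m/s.
(ρ_i/ρ_t)^0.277 = (1880/2700)^0.277 = 0.9046
d^0.78 = 1990^0.78 = 374.2
v^0.43 = 17400^0.43 = 66.59
g^-0.26 = 9.81^-0.26 = 0.5523
D_tc = 1.74 × 0.9046 × 374.2 × 66.59 × 0.5523 = 21660 m
D_f = 1.28 × 21660 = 27725 m
     = 27.72 km

D_f ≈ 27.7 km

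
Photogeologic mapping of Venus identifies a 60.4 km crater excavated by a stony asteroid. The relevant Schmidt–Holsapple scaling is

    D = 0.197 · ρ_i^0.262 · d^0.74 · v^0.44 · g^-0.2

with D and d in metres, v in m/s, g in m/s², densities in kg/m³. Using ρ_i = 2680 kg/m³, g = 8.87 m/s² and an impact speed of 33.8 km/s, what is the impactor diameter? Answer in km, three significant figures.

Rearranging for d: d = [D / (0.197 · 2680^0.262 · 33800^0.44 · 8.87^-0.2)]^(1/0.74).
D = 60400 m.
2680^0.262 = 7.910
33800^0.44 = 98.34
8.87^-0.2 = 0.6463
Denominator = 0.197 × 7.910 × 98.34 × 0.6463 = 99.04
D / 99.04 = 60400 / 99.04 = 609.9
d = 609.9^(1/0.74) = 609.9^1.3514 = 5808 m

d ≈ 5.81 km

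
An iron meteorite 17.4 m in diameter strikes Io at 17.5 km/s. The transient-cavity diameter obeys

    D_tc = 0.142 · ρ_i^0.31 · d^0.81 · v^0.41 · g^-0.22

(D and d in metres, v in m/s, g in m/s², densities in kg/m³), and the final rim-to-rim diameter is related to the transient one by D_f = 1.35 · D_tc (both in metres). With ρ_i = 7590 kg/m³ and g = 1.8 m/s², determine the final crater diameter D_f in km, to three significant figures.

D_f ≈ 1.49 km

v = 17500 m/s.
ρ_i^0.31 = 7590^0.31 = 15.95
d^0.81 = 17.4^0.81 = 10.11
v^0.41 = 17500^0.41 = 54.91
g^-0.22 = 1.8^-0.22 = 0.8787
D_tc = 0.142 × 15.95 × 10.11 × 54.91 × 0.8787 = 1105 m
D_f = 1.35 × 1105 = 1492 m
     = 1.492 km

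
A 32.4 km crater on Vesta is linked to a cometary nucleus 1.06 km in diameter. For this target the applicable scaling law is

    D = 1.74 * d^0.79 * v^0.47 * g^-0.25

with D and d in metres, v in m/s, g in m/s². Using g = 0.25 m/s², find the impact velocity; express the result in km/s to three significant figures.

v ≈ 4.78 km/s

Rearranging for v: v = [D / (1.74 · 1060^0.79 · 0.25^-0.25)]^(1/0.47).
D = 32400 m.
1060^0.79 = 245.5
0.25^-0.25 = 1.414
Denominator = 1.74 × 245.5 × 1.414 = 604.0
D / 604.0 = 32400 / 604.0 = 53.64
v = 53.64^(1/0.47) = 53.64^2.1277 = 4784 m/s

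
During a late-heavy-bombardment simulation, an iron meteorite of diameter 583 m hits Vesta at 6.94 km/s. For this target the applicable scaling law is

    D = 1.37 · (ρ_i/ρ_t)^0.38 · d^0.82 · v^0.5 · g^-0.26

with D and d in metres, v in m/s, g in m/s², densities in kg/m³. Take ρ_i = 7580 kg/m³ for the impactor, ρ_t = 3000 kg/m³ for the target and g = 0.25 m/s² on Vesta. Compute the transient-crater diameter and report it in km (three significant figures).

D ≈ 43.1 km

In SI units: v = 6940 m/s.
(ρ_i/ρ_t)^0.38 = (7580/3000)^0.38 = 1.422
d^0.82 = 583^0.82 = 185.3
v^0.5 = 6940^0.5 = 83.31
g^-0.26 = 0.25^-0.26 = 1.434
D = 1.37 × 1.422 × 185.3 × 83.31 × 1.434 = 43126 m
   = 43.13 km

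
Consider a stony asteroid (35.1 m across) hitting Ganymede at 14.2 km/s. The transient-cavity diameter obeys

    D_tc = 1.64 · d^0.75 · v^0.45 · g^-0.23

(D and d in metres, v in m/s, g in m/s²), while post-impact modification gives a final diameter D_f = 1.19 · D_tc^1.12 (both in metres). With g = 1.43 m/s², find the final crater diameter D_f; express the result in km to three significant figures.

v = 14200 m/s.
d^0.75 = 35.1^0.75 = 14.42
v^0.45 = 14200^0.45 = 73.88
g^-0.23 = 1.43^-0.23 = 0.9210
D_tc = 1.64 × 14.42 × 73.88 × 0.9210 = 1609 m
D_f = 1.19 × (1609)^1.12 = 4644 m
     = 4.644 km

D_f ≈ 4.64 km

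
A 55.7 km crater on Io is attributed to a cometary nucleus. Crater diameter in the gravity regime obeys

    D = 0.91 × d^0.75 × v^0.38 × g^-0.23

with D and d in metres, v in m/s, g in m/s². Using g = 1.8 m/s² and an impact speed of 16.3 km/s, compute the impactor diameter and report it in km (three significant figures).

Rearranging for d: d = [D / (0.91 · 16300^0.38 · 1.8^-0.23)]^(1/0.75).
D = 55700 m.
16300^0.38 = 39.87
1.8^-0.23 = 0.8735
Denominator = 0.91 × 39.87 × 0.8735 = 31.69
D / 31.69 = 55700 / 31.69 = 1758
d = 1758^(1/0.75) = 1758^1.3333 = 21212 m

d ≈ 21.2 km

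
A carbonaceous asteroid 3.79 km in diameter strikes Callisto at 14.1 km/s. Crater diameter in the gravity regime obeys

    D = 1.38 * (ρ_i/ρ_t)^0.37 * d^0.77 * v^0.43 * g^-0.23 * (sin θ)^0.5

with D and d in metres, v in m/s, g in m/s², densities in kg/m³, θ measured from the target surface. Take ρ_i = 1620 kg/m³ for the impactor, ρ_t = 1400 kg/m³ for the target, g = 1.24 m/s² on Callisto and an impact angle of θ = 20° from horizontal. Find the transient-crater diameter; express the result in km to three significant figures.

In SI units: d = 3790 m, v = 14100 m/s.
(ρ_i/ρ_t)^0.37 = (1620/1400)^0.37 = 1.055
d^0.77 = 3790^0.77 = 569.6
v^0.43 = 14100^0.43 = 60.84
g^-0.23 = 1.24^-0.23 = 0.9517
(sin 20°)^0.5 = 0.3420^0.5 = 0.5848
D = 1.38 × 1.055 × 569.6 × 60.84 × 0.9517 × 0.5848 = 28080 m
   = 28.08 km

D ≈ 28.1 km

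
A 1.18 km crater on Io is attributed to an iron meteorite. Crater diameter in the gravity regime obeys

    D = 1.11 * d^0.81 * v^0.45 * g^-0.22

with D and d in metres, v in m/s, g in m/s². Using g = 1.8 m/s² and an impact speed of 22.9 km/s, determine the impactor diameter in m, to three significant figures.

d ≈ 24.2 m

Rearranging for d: d = [D / (1.11 · 22900^0.45 · 1.8^-0.22)]^(1/0.81).
D = 1180 m.
22900^0.45 = 91.61
1.8^-0.22 = 0.8787
Denominator = 1.11 × 91.61 × 0.8787 = 89.35
D / 89.35 = 1180 / 89.35 = 13.21
d = 13.21^(1/0.81) = 13.21^1.2346 = 24.20 m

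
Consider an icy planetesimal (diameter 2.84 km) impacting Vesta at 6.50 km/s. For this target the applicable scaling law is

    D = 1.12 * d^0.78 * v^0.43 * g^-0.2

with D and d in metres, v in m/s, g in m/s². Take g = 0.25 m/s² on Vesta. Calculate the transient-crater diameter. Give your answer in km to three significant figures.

In SI units: d = 2840 m, v = 6500 m/s.
d^0.78 = 2840^0.78 = 493.8
v^0.43 = 6500^0.43 = 43.61
g^-0.2 = 0.25^-0.2 = 1.320
D = 1.12 × 493.8 × 43.61 × 1.320 = 31837 m
   = 31.84 km

D ≈ 31.8 km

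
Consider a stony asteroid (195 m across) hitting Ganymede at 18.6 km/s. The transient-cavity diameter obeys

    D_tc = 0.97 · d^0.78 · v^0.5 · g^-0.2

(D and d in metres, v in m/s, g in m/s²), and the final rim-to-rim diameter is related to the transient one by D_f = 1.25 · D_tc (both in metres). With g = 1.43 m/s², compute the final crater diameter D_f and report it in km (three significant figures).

D_f ≈ 9.41 km

v = 18600 m/s.
d^0.78 = 195^0.78 = 61.13
v^0.5 = 18600^0.5 = 136.4
g^-0.2 = 1.43^-0.2 = 0.9310
D_tc = 0.97 × 61.13 × 136.4 × 0.9310 = 7530 m
D_f = 1.25 × 7530 = 9412 m
     = 9.412 km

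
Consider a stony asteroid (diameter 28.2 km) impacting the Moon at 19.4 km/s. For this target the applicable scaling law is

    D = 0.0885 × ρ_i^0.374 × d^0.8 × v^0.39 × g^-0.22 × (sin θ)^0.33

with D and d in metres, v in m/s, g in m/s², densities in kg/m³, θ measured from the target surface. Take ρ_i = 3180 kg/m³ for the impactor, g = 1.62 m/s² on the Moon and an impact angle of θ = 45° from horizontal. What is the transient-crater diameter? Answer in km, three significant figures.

In SI units: d = 28200 m, v = 19400 m/s.
ρ_i^0.374 = 3180^0.374 = 20.41
d^0.8 = 28200^0.8 = 3632
v^0.39 = 19400^0.39 = 47.02
g^-0.22 = 1.62^-0.22 = 0.8993
(sin 45°)^0.33 = 0.7071^0.33 = 0.8919
D = 0.0885 × 20.41 × 3632 × 47.02 × 0.8993 × 0.8919 = 2.474 × 10^5 m
   = 247.4 km

D ≈ 247 km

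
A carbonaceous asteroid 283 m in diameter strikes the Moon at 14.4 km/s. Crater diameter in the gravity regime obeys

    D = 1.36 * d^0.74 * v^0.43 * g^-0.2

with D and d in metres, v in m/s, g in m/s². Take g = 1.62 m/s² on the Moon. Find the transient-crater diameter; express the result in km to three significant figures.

D ≈ 4.94 km

In SI units: v = 14400 m/s.
d^0.74 = 283^0.74 = 65.21
v^0.43 = 14400^0.43 = 61.39
g^-0.2 = 1.62^-0.2 = 0.9080
D = 1.36 × 65.21 × 61.39 × 0.9080 = 4944 m
   = 4.944 km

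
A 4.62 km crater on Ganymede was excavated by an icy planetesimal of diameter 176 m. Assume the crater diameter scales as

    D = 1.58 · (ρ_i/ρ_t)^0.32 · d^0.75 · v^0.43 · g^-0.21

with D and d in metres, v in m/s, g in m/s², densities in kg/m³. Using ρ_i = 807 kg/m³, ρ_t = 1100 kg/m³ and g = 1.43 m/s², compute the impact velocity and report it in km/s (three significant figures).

v ≈ 20.9 km/s

Rearranging for v: v = [D / (1.58 · (807/1100)^0.32 · 176^0.75 · 1.43^-0.21)]^(1/0.43).
D = 4620 m.
(807/1100)^0.32 = 0.9056
176^0.75 = 48.32
1.43^-0.21 = 0.9276
Denominator = 1.58 × 0.9056 × 48.32 × 0.9276 = 64.13
D / 64.13 = 4620 / 64.13 = 72.04
v = 72.04^(1/0.43) = 72.04^2.3256 = 20892 m/s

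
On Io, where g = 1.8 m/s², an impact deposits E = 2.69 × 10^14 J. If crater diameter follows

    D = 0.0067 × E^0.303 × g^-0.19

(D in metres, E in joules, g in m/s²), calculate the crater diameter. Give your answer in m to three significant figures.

E^0.303 = (2.69 × 10^14)^0.303 = 2.356 × 10^4
g^-0.19 = 1.8^-0.19 = 0.8943
D = 0.0067 × 2.356 × 10^4 × 0.8943 = 141.2 m

D ≈ 141 m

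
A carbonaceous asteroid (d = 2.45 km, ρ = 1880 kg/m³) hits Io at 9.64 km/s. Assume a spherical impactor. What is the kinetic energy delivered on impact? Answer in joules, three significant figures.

E ≈ 6.73 × 10^20 J

d = 2450 m; v = 9640 m/s.
Mass m = (π/6) ρ d³ = (π/6) × 1880 × (2450)³ = 1.448 × 10^13 kg
E = ½ m v² = 0.5 × 1.448 × 10^13 × (9640)² = 6.728 × 10^20 J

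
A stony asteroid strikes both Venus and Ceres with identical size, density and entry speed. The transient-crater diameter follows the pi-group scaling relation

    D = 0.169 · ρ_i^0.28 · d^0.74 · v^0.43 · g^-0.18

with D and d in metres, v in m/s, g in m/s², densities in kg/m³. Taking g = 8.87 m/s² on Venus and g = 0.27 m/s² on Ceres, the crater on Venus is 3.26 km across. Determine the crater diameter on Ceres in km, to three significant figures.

All impactor-dependent factors cancel in the ratio, leaving D_Ceres/D_Venus = (g_Ceres/g_Venus)^-0.18.
(0.27/8.87)^-0.18 = 0.03044^-0.18 = 1.875
D_Ceres = 1.875 × 3.26 km = 6.11 km

D ≈ 6.11 km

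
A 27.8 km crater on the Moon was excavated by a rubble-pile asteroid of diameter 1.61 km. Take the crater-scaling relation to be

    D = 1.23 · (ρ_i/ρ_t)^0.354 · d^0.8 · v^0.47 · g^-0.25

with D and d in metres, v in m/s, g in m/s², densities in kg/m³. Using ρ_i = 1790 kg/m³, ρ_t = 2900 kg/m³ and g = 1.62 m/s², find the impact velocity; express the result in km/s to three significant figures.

v ≈ 11.9 km/s

Rearranging for v: v = [D / (1.23 · (1790/2900)^0.354 · 1610^0.8 · 1.62^-0.25)]^(1/0.47).
D = 27800 m.
(1790/2900)^0.354 = 0.8430
1610^0.8 = 367.7
1.62^-0.25 = 0.8864
Denominator = 1.23 × 0.8430 × 367.7 × 0.8864 = 338.0
D / 338.0 = 27800 / 338.0 = 82.25
v = 82.25^(1/0.47) = 82.25^2.1277 = 11880 m/s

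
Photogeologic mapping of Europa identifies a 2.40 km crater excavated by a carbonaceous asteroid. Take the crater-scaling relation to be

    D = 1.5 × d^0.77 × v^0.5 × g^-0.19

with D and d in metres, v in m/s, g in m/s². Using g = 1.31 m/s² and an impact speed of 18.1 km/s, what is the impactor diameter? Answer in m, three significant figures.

Rearranging for d: d = [D / (1.5 · 18100^0.5 · 1.31^-0.19)]^(1/0.77).
D = 2400 m.
18100^0.5 = 134.5
1.31^-0.19 = 0.9500
Denominator = 1.5 × 134.5 × 0.9500 = 191.7
D / 191.7 = 2400 / 191.7 = 12.52
d = 12.52^(1/0.77) = 12.52^1.2987 = 26.64 m

d ≈ 26.6 m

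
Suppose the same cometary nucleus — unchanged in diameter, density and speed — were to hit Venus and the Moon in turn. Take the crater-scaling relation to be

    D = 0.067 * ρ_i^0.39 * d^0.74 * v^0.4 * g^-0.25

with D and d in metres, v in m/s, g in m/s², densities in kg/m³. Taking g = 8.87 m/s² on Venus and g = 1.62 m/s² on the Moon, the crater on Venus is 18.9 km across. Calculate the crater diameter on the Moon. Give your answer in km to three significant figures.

All impactor-dependent factors cancel in the ratio, leaving D_Moon/D_Venus = (g_Moon/g_Venus)^-0.25.
(1.62/8.87)^-0.25 = 0.1826^-0.25 = 1.530
D_Moon = 1.530 × 18.9 km = 28.9 km

D ≈ 28.9 km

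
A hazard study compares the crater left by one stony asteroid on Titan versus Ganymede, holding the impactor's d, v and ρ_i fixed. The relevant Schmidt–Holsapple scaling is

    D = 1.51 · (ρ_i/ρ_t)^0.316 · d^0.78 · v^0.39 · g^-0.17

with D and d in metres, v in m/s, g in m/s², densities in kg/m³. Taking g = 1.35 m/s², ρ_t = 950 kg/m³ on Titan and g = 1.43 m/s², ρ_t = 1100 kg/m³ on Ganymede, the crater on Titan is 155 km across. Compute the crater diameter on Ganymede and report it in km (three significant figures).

D ≈ 147 km

The impactor-only factors (d, v, ρ_i) cancel in the ratio, leaving D_Ganymede/D_Titan = (g_Ganymede/g_Titan)^-0.17 · (ρ_t,Titan/ρ_t,Ganymede)^0.316.
(1.43/1.35)^-0.17 = 1.059^-0.17 = 0.9903
(950/1100)^0.316 = 0.8636^0.316 = 0.9547
Ratio = 0.9903 × 0.9547 = 0.9454
D_Ganymede = 0.9454 × 155 km = 147 km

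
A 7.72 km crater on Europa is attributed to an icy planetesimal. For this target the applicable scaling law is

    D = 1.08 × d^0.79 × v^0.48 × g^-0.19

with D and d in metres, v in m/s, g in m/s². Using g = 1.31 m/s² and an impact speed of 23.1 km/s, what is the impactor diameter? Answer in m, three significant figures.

d ≈ 180 m

Rearranging for d: d = [D / (1.08 · 23100^0.48 · 1.31^-0.19)]^(1/0.79).
D = 7720 m.
23100^0.48 = 124.3
1.31^-0.19 = 0.9500
Denominator = 1.08 × 124.3 × 0.9500 = 127.5
D / 127.5 = 7720 / 127.5 = 60.55
d = 60.55^(1/0.79) = 60.55^1.2658 = 180.2 m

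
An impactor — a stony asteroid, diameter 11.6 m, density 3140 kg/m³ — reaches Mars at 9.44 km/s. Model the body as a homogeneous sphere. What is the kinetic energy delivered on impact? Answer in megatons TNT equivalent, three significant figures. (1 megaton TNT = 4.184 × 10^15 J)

E ≈ 0.0273 Mt TNT

v = 9440 m/s.
Mass m = (π/6) ρ d³ = (π/6) × 3140 × (11.6)³ = 2.566 × 10^6 kg
E = ½ m v² = 0.5 × 2.566 × 10^6 × (9440)² = 1.143 × 10^14 J
   = 1.143 × 10^14 / 4.184×10^15 = 0.02732 Mt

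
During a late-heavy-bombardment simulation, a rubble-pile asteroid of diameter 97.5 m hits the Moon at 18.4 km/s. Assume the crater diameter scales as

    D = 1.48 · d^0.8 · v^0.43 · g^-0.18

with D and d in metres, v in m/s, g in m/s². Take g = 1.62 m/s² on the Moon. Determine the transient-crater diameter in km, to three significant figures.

D ≈ 3.61 km

In SI units: v = 18400 m/s.
d^0.8 = 97.5^0.8 = 39.01
v^0.43 = 18400^0.43 = 68.21
g^-0.18 = 1.62^-0.18 = 0.9168
D = 1.48 × 39.01 × 68.21 × 0.9168 = 3610 m
   = 3.610 km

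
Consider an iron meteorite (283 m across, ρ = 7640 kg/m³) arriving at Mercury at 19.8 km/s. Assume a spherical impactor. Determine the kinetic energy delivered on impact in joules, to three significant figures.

E ≈ 1.78 × 10^19 J

v = 19800 m/s.
Mass m = (π/6) ρ d³ = (π/6) × 7640 × (283)³ = 9.067 × 10^10 kg
E = ½ m v² = 0.5 × 9.067 × 10^10 × (19800)² = 1.777 × 10^19 J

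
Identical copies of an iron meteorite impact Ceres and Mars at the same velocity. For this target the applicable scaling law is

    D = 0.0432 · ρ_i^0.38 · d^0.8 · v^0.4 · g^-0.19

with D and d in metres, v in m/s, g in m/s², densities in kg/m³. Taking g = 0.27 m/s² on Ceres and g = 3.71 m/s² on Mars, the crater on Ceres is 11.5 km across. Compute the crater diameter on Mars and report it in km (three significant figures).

D ≈ 6.99 km

All impactor-dependent factors cancel in the ratio, leaving D_Mars/D_Ceres = (g_Mars/g_Ceres)^-0.19.
(3.71/0.27)^-0.19 = 13.74^-0.19 = 0.6078
D_Mars = 0.6078 × 11.5 km = 6.99 km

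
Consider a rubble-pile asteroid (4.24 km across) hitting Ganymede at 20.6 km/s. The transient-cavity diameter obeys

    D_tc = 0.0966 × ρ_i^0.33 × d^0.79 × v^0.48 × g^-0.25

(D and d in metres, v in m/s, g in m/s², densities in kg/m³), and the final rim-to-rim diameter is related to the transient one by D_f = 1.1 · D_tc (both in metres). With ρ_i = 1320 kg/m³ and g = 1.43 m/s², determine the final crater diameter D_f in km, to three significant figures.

In SI: d = 4240 m, v = 20600 m/s.
ρ_i^0.33 = 1320^0.33 = 10.71
d^0.79 = 4240^0.79 = 733.9
v^0.48 = 20600^0.48 = 117.7
g^-0.25 = 1.43^-0.25 = 0.9145
D_tc = 0.0966 × 10.71 × 733.9 × 117.7 × 0.9145 = 81730 m
D_f = 1.1 × 81730 = 89903 m
     = 89.90 km

D_f ≈ 89.9 km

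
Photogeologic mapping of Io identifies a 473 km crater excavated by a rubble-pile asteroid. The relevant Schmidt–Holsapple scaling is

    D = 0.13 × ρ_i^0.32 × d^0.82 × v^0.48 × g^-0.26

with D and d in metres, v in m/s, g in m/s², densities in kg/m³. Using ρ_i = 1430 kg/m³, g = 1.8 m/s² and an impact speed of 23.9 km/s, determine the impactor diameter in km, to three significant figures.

Rearranging for d: d = [D / (0.13 · 1430^0.32 · 23900^0.48 · 1.8^-0.26)]^(1/0.82).
D = 473000 m.
1430^0.32 = 10.23
23900^0.48 = 126.4
1.8^-0.26 = 0.8583
Denominator = 0.13 × 10.23 × 126.4 × 0.8583 = 144.3
D / 144.3 = 473000 / 144.3 = 3278
d = 3278^(1/0.82) = 3278^1.2195 = 19377 m

d ≈ 19.4 km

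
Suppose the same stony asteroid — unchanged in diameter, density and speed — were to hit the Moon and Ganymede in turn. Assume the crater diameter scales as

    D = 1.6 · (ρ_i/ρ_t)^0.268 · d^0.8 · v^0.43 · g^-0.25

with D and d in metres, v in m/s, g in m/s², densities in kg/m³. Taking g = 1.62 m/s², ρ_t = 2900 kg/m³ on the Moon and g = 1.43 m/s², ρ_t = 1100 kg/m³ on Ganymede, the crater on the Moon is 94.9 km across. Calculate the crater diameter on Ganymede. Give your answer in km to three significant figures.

The impactor-only factors (d, v, ρ_i) cancel in the ratio, leaving D_Ganymede/D_Moon = (g_Ganymede/g_Moon)^-0.25 · (ρ_t,Moon/ρ_t,Ganymede)^0.268.
(1.43/1.62)^-0.25 = 0.8827^-0.25 = 1.032
(2900/1100)^0.268 = 2.636^0.268 = 1.297
Ratio = 1.032 × 1.297 = 1.339
D_Ganymede = 1.339 × 94.9 km = 127 km

D ≈ 127 km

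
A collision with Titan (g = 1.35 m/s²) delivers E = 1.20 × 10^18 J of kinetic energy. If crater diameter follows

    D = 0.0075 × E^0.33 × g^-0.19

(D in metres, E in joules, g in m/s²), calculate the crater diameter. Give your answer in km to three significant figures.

D ≈ 6.55 km

E^0.33 = (1.20 × 10^18)^0.33 = 9.250 × 10^5
g^-0.19 = 1.35^-0.19 = 0.9446
D = 0.0075 × 9.250 × 10^5 × 0.9446 = 6553 m
   = 6.553 km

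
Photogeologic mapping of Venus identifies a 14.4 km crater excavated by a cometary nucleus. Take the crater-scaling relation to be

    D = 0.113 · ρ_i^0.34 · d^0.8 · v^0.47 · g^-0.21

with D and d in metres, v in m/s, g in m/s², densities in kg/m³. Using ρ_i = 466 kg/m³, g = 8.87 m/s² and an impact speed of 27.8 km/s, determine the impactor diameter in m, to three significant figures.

Rearranging for d: d = [D / (0.113 · 466^0.34 · 27800^0.47 · 8.87^-0.21)]^(1/0.8).
D = 14400 m.
466^0.34 = 8.077
27800^0.47 = 122.7
8.87^-0.21 = 0.6323
Denominator = 0.113 × 8.077 × 122.7 × 0.6323 = 70.81
D / 70.81 = 14400 / 70.81 = 203.4
d = 203.4^(1/0.8) = 203.4^1.25 = 768.1 m

d ≈ 768 m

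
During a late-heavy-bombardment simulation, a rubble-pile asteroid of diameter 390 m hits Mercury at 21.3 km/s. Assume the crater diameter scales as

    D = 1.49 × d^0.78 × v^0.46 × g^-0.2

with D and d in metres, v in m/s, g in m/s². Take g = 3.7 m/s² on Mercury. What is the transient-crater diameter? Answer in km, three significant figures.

D ≈ 11.8 km

In SI units: v = 21300 m/s.
d^0.78 = 390^0.78 = 105.0
v^0.46 = 21300^0.46 = 97.96
g^-0.2 = 3.7^-0.2 = 0.7698
D = 1.49 × 105.0 × 97.96 × 0.7698 = 11798 m
   = 11.80 km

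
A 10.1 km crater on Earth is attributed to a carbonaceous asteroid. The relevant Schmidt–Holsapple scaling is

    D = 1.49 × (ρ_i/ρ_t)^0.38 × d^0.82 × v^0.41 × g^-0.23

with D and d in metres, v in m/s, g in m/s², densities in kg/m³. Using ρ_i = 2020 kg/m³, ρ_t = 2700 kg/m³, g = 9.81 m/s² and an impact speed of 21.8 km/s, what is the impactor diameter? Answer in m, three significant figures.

Rearranging for d: d = [D / (1.49 · (2020/2700)^0.38 · 21800^0.41 · 9.81^-0.23)]^(1/0.82).
D = 10100 m.
(2020/2700)^0.38 = 0.8956
21800^0.41 = 60.09
9.81^-0.23 = 0.5914
Denominator = 1.49 × 0.8956 × 60.09 × 0.5914 = 47.42
D / 47.42 = 10100 / 47.42 = 213.0
d = 213.0^(1/0.82) = 213.0^1.2195 = 691.0 m

d ≈ 691 m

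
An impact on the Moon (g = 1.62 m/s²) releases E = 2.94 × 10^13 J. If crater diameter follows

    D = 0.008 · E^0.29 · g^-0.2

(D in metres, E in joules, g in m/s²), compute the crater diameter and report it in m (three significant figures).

D ≈ 58.5 m

E^0.29 = (2.94 × 10^13)^0.29 = 8.050 × 10^3
g^-0.2 = 1.62^-0.2 = 0.9080
D = 0.008 × 8.050 × 10^3 × 0.9080 = 58.48 m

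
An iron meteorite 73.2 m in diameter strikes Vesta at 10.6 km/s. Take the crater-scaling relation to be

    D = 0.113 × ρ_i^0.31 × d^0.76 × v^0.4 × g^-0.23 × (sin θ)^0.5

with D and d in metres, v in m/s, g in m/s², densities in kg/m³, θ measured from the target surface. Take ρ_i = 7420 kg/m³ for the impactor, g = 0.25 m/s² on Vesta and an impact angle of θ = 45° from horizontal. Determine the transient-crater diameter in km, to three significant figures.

D ≈ 2.20 km

In SI units: v = 10600 m/s.
ρ_i^0.31 = 7420^0.31 = 15.84
d^0.76 = 73.2^0.76 = 26.12
v^0.4 = 10600^0.4 = 40.75
g^-0.23 = 0.25^-0.23 = 1.376
(sin 45°)^0.5 = 0.7071^0.5 = 0.8409
D = 0.113 × 15.84 × 26.12 × 40.75 × 1.376 × 0.8409 = 2204 m
   = 2.204 km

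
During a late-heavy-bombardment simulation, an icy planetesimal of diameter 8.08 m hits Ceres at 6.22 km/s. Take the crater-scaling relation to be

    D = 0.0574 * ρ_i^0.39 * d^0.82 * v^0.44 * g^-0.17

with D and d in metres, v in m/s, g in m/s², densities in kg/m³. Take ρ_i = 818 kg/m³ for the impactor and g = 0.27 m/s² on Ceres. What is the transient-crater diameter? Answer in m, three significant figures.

D ≈ 254 m

In SI units: v = 6220 m/s.
ρ_i^0.39 = 818^0.39 = 13.68
d^0.82 = 8.08^0.82 = 5.547
v^0.44 = 6220^0.44 = 46.69
g^-0.17 = 0.27^-0.17 = 1.249
D = 0.0574 × 13.68 × 5.547 × 46.69 × 1.249 = 254.0 m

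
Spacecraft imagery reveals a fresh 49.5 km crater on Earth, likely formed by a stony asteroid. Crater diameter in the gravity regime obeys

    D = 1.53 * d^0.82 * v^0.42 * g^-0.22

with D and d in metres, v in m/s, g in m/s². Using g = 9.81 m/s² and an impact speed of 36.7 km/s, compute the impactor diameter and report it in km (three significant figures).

d ≈ 2.68 km

Rearranging for d: d = [D / (1.53 · 36700^0.42 · 9.81^-0.22)]^(1/0.82).
D = 49500 m.
36700^0.42 = 82.63
9.81^-0.22 = 0.6051
Denominator = 1.53 × 82.63 × 0.6051 = 76.50
D / 76.50 = 49500 / 76.50 = 647.1
d = 647.1^(1/0.82) = 647.1^1.2195 = 2679 m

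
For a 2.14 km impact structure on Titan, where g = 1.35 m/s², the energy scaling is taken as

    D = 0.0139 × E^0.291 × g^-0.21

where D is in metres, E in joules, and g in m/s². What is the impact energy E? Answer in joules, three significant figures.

E ≈ 8.32 × 10^17 J

Rearranging: E = [D / (0.0139 · g^-0.21)]^(1/0.291).
D = 2140 m.
g^-0.21 = 1.35^-0.21 = 0.9389
D / (0.0139 × 0.9389) = 2140 / (0.01305) = 1.640 × 10^5
E = (1.640 × 10^5)^3.4364 = 8.323 × 10^17 J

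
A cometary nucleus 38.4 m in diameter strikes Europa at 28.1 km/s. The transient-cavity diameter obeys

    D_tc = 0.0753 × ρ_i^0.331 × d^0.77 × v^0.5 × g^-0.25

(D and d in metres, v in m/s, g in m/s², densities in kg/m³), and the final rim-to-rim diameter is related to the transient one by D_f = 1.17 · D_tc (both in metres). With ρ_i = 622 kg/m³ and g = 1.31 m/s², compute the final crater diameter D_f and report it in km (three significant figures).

D_f ≈ 1.93 km

v = 28100 m/s.
ρ_i^0.331 = 622^0.331 = 8.409
d^0.77 = 38.4^0.77 = 16.59
v^0.5 = 28100^0.5 = 167.6
g^-0.25 = 1.31^-0.25 = 0.9347
D_tc = 0.0753 × 8.409 × 16.59 × 167.6 × 0.9347 = 1646 m
D_f = 1.17 × 1646 = 1926 m
     = 1.926 km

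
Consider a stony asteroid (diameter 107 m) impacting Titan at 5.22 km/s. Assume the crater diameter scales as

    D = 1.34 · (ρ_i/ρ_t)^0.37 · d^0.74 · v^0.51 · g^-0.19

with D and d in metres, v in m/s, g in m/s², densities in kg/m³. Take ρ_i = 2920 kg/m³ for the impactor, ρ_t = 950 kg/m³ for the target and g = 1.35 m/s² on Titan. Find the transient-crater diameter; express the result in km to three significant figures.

In SI units: v = 5220 m/s.
(ρ_i/ρ_t)^0.37 = (2920/950)^0.37 = 1.515
d^0.74 = 107^0.74 = 31.75
v^0.51 = 5220^0.51 = 78.71
g^-0.19 = 1.35^-0.19 = 0.9446
D = 1.34 × 1.515 × 31.75 × 78.71 × 0.9446 = 4792 m
   = 4.792 km

D ≈ 4.79 km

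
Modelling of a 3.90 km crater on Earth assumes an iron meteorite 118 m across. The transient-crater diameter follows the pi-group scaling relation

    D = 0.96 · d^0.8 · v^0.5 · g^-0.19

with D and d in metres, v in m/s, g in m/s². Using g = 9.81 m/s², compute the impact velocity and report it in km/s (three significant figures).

Rearranging for v: v = [D / (0.96 · 118^0.8 · 9.81^-0.19)]^(1/0.5).
D = 3900 m.
118^0.8 = 45.45
9.81^-0.19 = 0.6480
Denominator = 0.96 × 45.45 × 0.6480 = 28.27
D / 28.27 = 3900 / 28.27 = 138.0
v = 138.0^(1/0.5) = 138.0^2 = 19044 m/s

v ≈ 19.0 km/s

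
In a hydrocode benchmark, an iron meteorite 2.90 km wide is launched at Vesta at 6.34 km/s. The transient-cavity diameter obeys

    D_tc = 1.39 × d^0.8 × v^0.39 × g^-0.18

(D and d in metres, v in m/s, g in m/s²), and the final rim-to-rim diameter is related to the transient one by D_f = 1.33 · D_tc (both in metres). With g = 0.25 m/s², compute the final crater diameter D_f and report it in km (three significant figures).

D_f ≈ 42.5 km

In SI: d = 2900 m, v = 6340 m/s.
d^0.8 = 2900^0.8 = 588.7
v^0.39 = 6340^0.39 = 30.40
g^-0.18 = 0.25^-0.18 = 1.283
D_tc = 1.39 × 588.7 × 30.40 × 1.283 = 31920 m
D_f = 1.33 × 31920 = 42454 m
     = 42.45 km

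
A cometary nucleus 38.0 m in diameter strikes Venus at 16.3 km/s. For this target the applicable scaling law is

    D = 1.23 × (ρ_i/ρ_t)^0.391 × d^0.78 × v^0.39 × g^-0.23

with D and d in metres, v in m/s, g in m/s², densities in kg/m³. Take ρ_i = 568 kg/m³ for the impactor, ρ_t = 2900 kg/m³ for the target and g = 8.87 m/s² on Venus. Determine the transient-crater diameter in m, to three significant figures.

In SI units: v = 16300 m/s.
(ρ_i/ρ_t)^0.391 = (568/2900)^0.391 = 0.5286
d^0.78 = 38^0.78 = 17.07
v^0.39 = 16300^0.39 = 43.93
g^-0.23 = 8.87^-0.23 = 0.6053
D = 1.23 × 0.5286 × 17.07 × 43.93 × 0.6053 = 295.1 m

D ≈ 295 m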